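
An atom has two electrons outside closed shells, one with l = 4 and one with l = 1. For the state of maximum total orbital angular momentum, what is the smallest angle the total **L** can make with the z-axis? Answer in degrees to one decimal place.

Angular momentum addition gives L = |l₁ − l₂|, …, l₁ + l₂.
So L can be 3, 4, 5.
The maximum is L = 5, with |L_tot| = ℏ√(5·6) = √30 ℏ.
The minimum angle with z is arccos(5/√30) ≈ 24.1°.

θ_min ≈ 24.1°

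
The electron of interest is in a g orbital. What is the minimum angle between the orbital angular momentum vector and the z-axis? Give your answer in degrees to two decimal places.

For a g orbital, l = 4.
|L| = √(l(l+1)) ℏ = 2√5 ℏ.
The smallest angle corresponds to the largest L_z, i.e. m_l = l = 4, giving L_z = 4ℏ.
cos θ_min = 4/√20, so θ_min ≈ 26.57°.

θ_min ≈ 26.57°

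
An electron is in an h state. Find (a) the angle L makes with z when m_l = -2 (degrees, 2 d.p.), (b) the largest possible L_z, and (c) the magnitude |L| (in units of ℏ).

For an h orbital, l = 5.
For m_l = -2: cos θ = -2/√30, θ ≈ 111.42°.
L_z,max = lℏ = 5ℏ.
|L| = ℏ√(5·6) = √30 ℏ ≈ 5.477ℏ.

θ(m_l=-2) ≈ 111.42°; L_z,max = 5ℏ; |L| = √30 ℏ ≈ 5.477ℏ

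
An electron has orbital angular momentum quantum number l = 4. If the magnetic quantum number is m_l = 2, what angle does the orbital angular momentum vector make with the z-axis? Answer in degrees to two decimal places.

θ ≈ 63.43°

|L| = √(l(l+1)) ℏ = 2√5 ℏ.
L_z = m_l ℏ = 2ℏ.
cos θ = L_z/|L| = 2/√20, so θ ≈ 63.43°.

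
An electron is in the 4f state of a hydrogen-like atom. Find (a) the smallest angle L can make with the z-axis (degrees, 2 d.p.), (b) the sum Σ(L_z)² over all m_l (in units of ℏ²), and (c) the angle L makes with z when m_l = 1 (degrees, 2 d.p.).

θ_min ≈ 30.00°; Σ(L_z)² = 28 ℏ²; θ(m_l=1) ≈ 73.22°

The 4f subshell has l = 3.
cos θ_min = 3/√12, so θ_min ≈ 30.00°.
Σ m_l² = 28, so Σ(L_z)² = 28 ℏ².
For m_l = 1: cos θ = 1/√12, θ ≈ 73.22°.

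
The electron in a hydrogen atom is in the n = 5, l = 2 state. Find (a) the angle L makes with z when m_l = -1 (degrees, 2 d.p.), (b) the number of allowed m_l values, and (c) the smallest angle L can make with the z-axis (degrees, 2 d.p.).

For m_l = -1: cos θ = -1/√6, θ ≈ 114.09°.
There are 2l+1 = 5 values of m_l.
cos θ_min = 2/√6, so θ_min ≈ 35.26°.

θ(m_l=-1) ≈ 114.09°; 5 values; θ_min ≈ 35.26°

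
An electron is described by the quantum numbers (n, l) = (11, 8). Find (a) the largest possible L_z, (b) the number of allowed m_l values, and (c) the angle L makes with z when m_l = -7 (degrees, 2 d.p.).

L_z,max = 8ℏ; 17 values; θ(m_l=-7) ≈ 145.58°

L_z,max = lℏ = 8ℏ.
There are 2l+1 = 17 values of m_l.
For m_l = -7: cos θ = -7/√72, θ ≈ 145.58°.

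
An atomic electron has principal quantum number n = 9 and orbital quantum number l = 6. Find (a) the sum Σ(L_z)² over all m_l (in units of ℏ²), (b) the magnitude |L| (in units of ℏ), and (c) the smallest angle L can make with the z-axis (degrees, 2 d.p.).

Σ(L_z)² = 182 ℏ²; |L| = √42 ℏ ≈ 6.481ℏ; θ_min ≈ 22.21°

Σ m_l² = 182, so Σ(L_z)² = 182 ℏ².
|L| = ℏ√(6·7) = √42 ℏ ≈ 6.481ℏ.
cos θ_min = 6/√42, so θ_min ≈ 22.21°.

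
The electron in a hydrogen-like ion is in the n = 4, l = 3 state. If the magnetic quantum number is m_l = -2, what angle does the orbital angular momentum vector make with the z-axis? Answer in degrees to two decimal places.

|L| = √(l(l+1)) ℏ = 2√3 ℏ.
L_z = m_l ℏ = −2ℏ.
cos θ = L_z/|L| = -2/√12, so θ ≈ 125.26°.

θ ≈ 125.26°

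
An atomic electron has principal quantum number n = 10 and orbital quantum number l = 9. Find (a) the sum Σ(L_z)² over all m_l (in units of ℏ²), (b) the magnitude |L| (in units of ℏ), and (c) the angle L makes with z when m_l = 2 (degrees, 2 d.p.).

Σ m_l² = 570, so Σ(L_z)² = 570 ℏ².
|L| = ℏ√(9·10) = 3√10 ℏ ≈ 9.487ℏ.
For m_l = 2: cos θ = 2/√90, θ ≈ 77.83°.

Σ(L_z)² = 570 ℏ²; |L| = 3√10 ℏ ≈ 9.487ℏ; θ(m_l=2) ≈ 77.83°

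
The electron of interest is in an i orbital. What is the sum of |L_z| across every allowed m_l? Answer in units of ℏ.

An i state has l = 6.
m_l runs from −6 to 6, i.e. {-6, -5, -4, -3, -2, -1, 0, 1, 2, 3, 4, 5, 6}.
Σ|m_l| = 2·6(6+1)/2 = 42.

Σ|L_z| = 42 ℏ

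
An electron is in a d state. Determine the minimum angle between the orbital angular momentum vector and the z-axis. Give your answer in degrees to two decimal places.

For a d orbital, l = 2.
|L| = √(l(l+1)) ℏ = √6 ℏ.
The smallest angle corresponds to the largest L_z, i.e. m_l = l = 2, giving L_z = 2ℏ.
cos θ_min = 2/√6, so θ_min ≈ 35.26°.

θ_min ≈ 35.26°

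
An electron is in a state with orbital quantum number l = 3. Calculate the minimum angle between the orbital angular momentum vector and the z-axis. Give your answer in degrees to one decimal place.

θ_min ≈ 30.0°

|L| = ℏ√(l(l+1)) = 2√3 ℏ.
The smallest angle corresponds to the largest L_z, i.e. m_l = l = 3, giving L_z = 3ℏ.
cos θ_min = 3/√12, so θ_min ≈ 30.0°.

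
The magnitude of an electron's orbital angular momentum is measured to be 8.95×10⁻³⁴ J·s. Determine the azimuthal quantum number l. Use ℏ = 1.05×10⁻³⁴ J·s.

In units of ℏ, |L| ≈ 8.524.
Set l(l+1) = 72.66; the integer solution is l = 8.

l = 8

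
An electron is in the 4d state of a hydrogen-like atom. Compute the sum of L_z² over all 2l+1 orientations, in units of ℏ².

Σ(L_z)² = 10 ℏ²

The 4d subshell has l = 2.
m_l runs from −2 to 2, i.e. {-2, -1, 0, 1, 2}.
Σ m_l² = 2·(1 + 4) = 10.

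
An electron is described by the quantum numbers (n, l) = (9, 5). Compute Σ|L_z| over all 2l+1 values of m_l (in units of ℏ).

Σ|L_z| = 30 ℏ

m_l ∈ {-5, -4, -3, -2, -1, 0, 1, 2, 3, 4, 5}.
Σ|m_l| = 2(1+2+…+5) = 30.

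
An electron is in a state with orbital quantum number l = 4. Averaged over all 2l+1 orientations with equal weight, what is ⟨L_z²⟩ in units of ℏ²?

m_l ∈ {-4, -3, -2, -1, 0, 1, 2, 3, 4}.
Average of L_z² over 9 states: 60/9 ℏ² = 6.667 ℏ².

⟨L_z²⟩ = 6.667 ℏ²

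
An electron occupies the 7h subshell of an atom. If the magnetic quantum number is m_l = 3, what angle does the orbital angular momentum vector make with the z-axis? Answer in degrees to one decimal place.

For 7h, l = 5.
|L| = √(l(l+1)) ℏ = √30 ℏ.
L_z = m_l ℏ = 3ℏ.
cos θ = L_z/|L| = 3/√30, so θ ≈ 56.8°.

θ ≈ 56.8°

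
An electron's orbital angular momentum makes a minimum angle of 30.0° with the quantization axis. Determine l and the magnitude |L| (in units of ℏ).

cos θ_min = l/√(l(l+1)) = √(l/(l+1)), so l/(l+1) = cos²(30.0°) = 0.7500.
Thus l = 0.7500/(1 − 0.7500) ≈ 3.
Then |L| = ℏ√(3·4) = 2√3 ℏ.

l = 3, |L| = 2√3 ℏ ≈ 3.464ℏ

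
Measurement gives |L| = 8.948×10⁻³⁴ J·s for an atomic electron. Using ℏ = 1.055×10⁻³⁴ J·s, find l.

In units of ℏ, |L| ≈ 8.482.
l(l+1) ≈ 8.482² ≈ 71.94, so l = 8.

l = 8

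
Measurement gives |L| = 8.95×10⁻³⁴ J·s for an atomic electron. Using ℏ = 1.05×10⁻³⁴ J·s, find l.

Dividing by ℏ: |L|/ℏ ≈ 8.524.
(|L|/ℏ)² = l(l+1) ≈ 72.66 ⇒ l = 8.

l = 8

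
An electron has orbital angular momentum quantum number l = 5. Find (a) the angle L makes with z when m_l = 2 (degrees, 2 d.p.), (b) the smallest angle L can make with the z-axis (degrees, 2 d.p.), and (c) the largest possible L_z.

For m_l = 2: cos θ = 2/√30, θ ≈ 68.58°.
cos θ_min = 5/√30, so θ_min ≈ 24.09°.
L_z,max = lℏ = 5ℏ.

θ(m_l=2) ≈ 68.58°; θ_min ≈ 24.09°; L_z,max = 5ℏ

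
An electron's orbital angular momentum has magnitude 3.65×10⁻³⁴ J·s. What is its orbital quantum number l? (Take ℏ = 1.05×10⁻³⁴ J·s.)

l = 3

Dividing by ℏ: |L|/ℏ ≈ 3.476.
Set l(l+1) = 12.08; the integer solution is l = 3.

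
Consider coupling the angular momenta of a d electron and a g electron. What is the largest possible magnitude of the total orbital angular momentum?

Angular momentum addition gives L = |l₁ − l₂|, …, l₁ + l₂.
So L can be 2, 3, 4, 5, 6.
The largest magnitude corresponds to L = 6: |L_tot| = ℏ√(6·7) = √42 ℏ.

|L_tot|_max = √42 ℏ ≈ 6.481ℏ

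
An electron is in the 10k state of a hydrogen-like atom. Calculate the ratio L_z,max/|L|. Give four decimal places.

10k means n = 10, l = 7.
|L| = 2√14 ℏ ≈ 7.4833ℏ, while L_z,max = lℏ = 7ℏ.
L_z,max/|L| = 7/√56 = 0.9354.

L_z,max/|L| = 0.9354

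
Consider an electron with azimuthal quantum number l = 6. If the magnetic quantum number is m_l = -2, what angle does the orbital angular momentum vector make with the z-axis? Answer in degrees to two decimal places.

θ ≈ 107.98°

|L| = √(l(l+1)) ℏ = √42 ℏ.
L_z = m_l ℏ = −2ℏ.
cos θ = L_z/|L| = -2/√42, so θ ≈ 107.98°.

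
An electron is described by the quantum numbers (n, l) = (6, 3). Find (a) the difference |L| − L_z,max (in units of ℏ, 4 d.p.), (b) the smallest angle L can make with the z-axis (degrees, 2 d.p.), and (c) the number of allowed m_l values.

|L| − L_z,max = (2√3 − 3)ℏ ≈ 0.4641ℏ.
cos θ_min = 3/√12, so θ_min ≈ 30.00°.
There are 2l+1 = 7 values of m_l.

|L|−L_z,max ≈ 0.4641ℏ; θ_min ≈ 30.00°; 7 values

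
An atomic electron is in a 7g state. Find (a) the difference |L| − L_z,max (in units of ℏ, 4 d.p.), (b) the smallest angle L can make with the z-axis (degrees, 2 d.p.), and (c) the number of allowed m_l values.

|L|−L_z,max ≈ 0.4721ℏ; θ_min ≈ 26.57°; 9 values

For 7g, l = 4.
|L| − L_z,max = (2√5 − 4)ℏ ≈ 0.4721ℏ.
cos θ_min = 4/√20, so θ_min ≈ 26.57°.
There are 2l+1 = 9 values of m_l.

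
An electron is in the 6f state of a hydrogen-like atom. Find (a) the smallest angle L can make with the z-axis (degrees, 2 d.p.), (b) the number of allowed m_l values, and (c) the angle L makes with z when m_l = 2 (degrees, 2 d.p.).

The 6f subshell has l = 3.
cos θ_min = 3/√12, so θ_min ≈ 30.00°.
There are 2l+1 = 7 values of m_l.
For m_l = 2: cos θ = 2/√12, θ ≈ 54.74°.

θ_min ≈ 30.00°; 7 values; θ(m_l=2) ≈ 54.74°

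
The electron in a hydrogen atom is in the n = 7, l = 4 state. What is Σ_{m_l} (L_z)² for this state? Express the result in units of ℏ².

The allowed m_l values are -4, -3, -2, -1, 0, 1, 2, 3, 4.
Σ m_l² = 2·(1 + 4 + 9 + 16) = 60.

Σ(L_z)² = 60 ℏ²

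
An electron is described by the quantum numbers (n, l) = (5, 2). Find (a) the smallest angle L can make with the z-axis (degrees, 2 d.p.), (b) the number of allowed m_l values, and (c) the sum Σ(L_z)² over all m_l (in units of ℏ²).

θ_min ≈ 35.26°; 5 values; Σ(L_z)² = 10 ℏ²

cos θ_min = 2/√6, so θ_min ≈ 35.26°.
There are 2l+1 = 5 values of m_l.
Σ m_l² = 10, so Σ(L_z)² = 10 ℏ².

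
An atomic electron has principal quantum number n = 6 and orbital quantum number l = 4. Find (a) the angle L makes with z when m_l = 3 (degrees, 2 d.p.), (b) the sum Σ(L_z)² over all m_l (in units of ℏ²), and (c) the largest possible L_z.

θ(m_l=3) ≈ 47.87°; Σ(L_z)² = 60 ℏ²; L_z,max = 4ℏ

For m_l = 3: cos θ = 3/√20, θ ≈ 47.87°.
Σ m_l² = 60, so Σ(L_z)² = 60 ℏ².
L_z,max = lℏ = 4ℏ.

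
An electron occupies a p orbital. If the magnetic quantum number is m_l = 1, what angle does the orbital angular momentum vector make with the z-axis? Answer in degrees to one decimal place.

θ ≈ 45.0°

For a p orbital, l = 1.
|L|² = l(l+1)ℏ² = 2ℏ², so |L| = √2 ℏ.
L_z = m_l ℏ = 1ℏ.
cos θ = L_z/|L| = 1/√2, so θ ≈ 45.0°.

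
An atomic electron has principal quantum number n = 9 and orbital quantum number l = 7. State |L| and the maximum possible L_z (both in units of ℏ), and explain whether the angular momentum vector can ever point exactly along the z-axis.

No: L_z,max = 7ℏ < |L| = 2√14 ℏ ≈ 7.483ℏ

|L| = 2√14 ℏ ≈ 7.4833ℏ, while L_z,max = lℏ = 7ℏ.
Since |L| > L_z,max, the vector can never point exactly along z; the closest it comes is θ_min = arccos(7/√56) ≈ 20.7°.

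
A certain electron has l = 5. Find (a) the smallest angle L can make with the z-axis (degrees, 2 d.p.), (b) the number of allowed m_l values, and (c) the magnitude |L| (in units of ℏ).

θ_min ≈ 24.09°; 11 values; |L| = √30 ℏ ≈ 5.477ℏ

cos θ_min = 5/√30, so θ_min ≈ 24.09°.
There are 2l+1 = 11 values of m_l.
|L| = ℏ√(5·6) = √30 ℏ ≈ 5.477ℏ.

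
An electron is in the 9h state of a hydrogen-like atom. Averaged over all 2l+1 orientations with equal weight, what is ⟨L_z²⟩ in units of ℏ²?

9h means n = 9, l = 5.
The allowed m_l values are -5, -4, -3, -2, -1, 0, 1, 2, 3, 4, 5.
Average of L_z² over 11 states: 110/11 ℏ² = 10 ℏ².

⟨L_z²⟩ = 10 ℏ²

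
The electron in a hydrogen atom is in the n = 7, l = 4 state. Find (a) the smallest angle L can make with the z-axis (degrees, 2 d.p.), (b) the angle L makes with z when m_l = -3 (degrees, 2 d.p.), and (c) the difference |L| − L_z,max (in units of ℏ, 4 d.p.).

θ_min ≈ 26.57°; θ(m_l=-3) ≈ 132.13°; |L|−L_z,max ≈ 0.4721ℏ

cos θ_min = 4/√20, so θ_min ≈ 26.57°.
For m_l = -3: cos θ = -3/√20, θ ≈ 132.13°.
|L| − L_z,max = (2√5 − 4)ℏ ≈ 0.4721ℏ.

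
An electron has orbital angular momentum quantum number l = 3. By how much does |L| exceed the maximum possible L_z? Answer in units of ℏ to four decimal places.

|L| = 2√3 ℏ ≈ 3.4641ℏ, while L_z,max = lℏ = 3ℏ.
The difference is (2√3 − 3)ℏ ≈ 0.4641ℏ.

|L| − L_z,max ≈ 0.4641ℏ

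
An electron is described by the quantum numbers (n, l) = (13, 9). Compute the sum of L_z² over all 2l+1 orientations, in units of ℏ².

Σ(L_z)² = 570 ℏ²

m_l runs from −9 to 9, i.e. {-9, -8, -7, -6, -5, -4, -3, -2, -1, 0, 1, 2, 3, 4, 5, 6, 7, 8, 9}.
Σ m_l² = 2·(1 + 4 + 9 + 16 + 25 + 36 + 49 + 64 + 81) = 570.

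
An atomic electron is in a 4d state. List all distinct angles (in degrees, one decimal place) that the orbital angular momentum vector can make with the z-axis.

θ ∈ {35.3°, 65.9°, 90.0°, 114.1°, 144.7°}

For 4d, l = 2.
|L| = √(l(l+1)) ℏ = √6 ℏ.
cos θ = m_l/√6 for each m_l ∈ {-2, -1, 0, 1, 2}.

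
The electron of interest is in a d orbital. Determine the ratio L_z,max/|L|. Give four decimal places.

L_z,max/|L| = 0.8165

A d state has l = 2.
|L| = √6 ℏ ≈ 2.4495ℏ, while L_z,max = lℏ = 2ℏ.
L_z,max/|L| = 2/√6 = 0.8165.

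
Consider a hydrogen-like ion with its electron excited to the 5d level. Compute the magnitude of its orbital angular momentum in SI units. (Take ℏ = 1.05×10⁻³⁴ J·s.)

|L| = 2.57×10⁻³⁴ J·s

The 5d level has l = 2.
|L| = ℏ√(l(l+1)) = ℏ√(2·3) = √6 ℏ
Numerically, |L| = 2.449 × (1.05×10⁻³⁴ J·s) = 2.57×10⁻³⁴ J·s.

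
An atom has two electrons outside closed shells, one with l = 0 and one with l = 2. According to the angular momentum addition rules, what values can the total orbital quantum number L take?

L runs from |0 − 2| = 2 to 0 + 2 = 2.
Allowed values: L = 2.

L = 2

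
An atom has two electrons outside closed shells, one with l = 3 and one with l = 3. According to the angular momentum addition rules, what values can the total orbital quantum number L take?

Angular momentum addition gives L = |l₁ − l₂|, …, l₁ + l₂.
Allowed values: L = 0, 1, 2, 3, 4, 5, 6.

L = 0, 1, 2, 3, 4, 5, 6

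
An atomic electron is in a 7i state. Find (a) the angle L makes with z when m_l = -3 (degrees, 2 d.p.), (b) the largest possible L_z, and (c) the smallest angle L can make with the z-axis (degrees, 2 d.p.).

θ(m_l=-3) ≈ 117.58°; L_z,max = 6ℏ; θ_min ≈ 22.21°

For 7i, l = 6.
For m_l = -3: cos θ = -3/√42, θ ≈ 117.58°.
L_z,max = lℏ = 6ℏ.
cos θ_min = 6/√42, so θ_min ≈ 22.21°.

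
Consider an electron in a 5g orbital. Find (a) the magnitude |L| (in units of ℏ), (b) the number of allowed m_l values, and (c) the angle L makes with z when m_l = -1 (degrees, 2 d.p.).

|L| = 2√5 ℏ ≈ 4.472ℏ; 9 values; θ(m_l=-1) ≈ 102.92°

5g means n = 5, l = 4.
|L| = ℏ√(4·5) = 2√5 ℏ ≈ 4.472ℏ.
There are 2l+1 = 9 values of m_l.
For m_l = -1: cos θ = -1/√20, θ ≈ 102.92°.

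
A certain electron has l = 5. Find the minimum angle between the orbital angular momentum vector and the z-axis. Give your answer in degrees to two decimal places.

θ_min ≈ 24.09°

|L|² = l(l+1)ℏ² = 30ℏ², so |L| = √30 ℏ.
The smallest angle corresponds to the largest L_z, i.e. m_l = l = 5, giving L_z = 5ℏ.
cos θ_min = 5/√30, so θ_min ≈ 24.09°.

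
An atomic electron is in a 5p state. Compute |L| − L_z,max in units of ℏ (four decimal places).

|L| − L_z,max ≈ 0.4142ℏ

5p means n = 5, l = 1.
|L| = √2 ℏ ≈ 1.4142ℏ, while L_z,max = lℏ = 1ℏ.
The difference is (√2 − 1)ℏ ≈ 0.4142ℏ.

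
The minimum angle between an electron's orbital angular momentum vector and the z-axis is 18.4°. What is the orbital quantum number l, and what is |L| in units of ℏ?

l = 9, |L| = 3√10 ℏ ≈ 9.487ℏ

cos θ_min = l/√(l(l+1)) = √(l/(l+1)), so l/(l+1) = cos²(18.4°) = 0.9004.
Thus l = 0.9004/(1 − 0.9004) ≈ 9.
Then |L| = ℏ√(9·10) = 3√10 ℏ.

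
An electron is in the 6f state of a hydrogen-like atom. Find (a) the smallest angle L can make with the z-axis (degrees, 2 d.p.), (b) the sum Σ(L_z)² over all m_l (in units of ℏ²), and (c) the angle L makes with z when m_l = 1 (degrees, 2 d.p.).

θ_min ≈ 30.00°; Σ(L_z)² = 28 ℏ²; θ(m_l=1) ≈ 73.22°

6f means n = 6, l = 3.
cos θ_min = 3/√12, so θ_min ≈ 30.00°.
Σ m_l² = 28, so Σ(L_z)² = 28 ℏ².
For m_l = 1: cos θ = 1/√12, θ ≈ 73.22°.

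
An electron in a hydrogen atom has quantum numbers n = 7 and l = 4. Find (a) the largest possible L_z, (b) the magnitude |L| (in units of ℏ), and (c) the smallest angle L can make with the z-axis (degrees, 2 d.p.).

L_z,max = 4ℏ; |L| = 2√5 ℏ ≈ 4.472ℏ; θ_min ≈ 26.57°

L_z,max = lℏ = 4ℏ.
|L| = ℏ√(4·5) = 2√5 ℏ ≈ 4.472ℏ.
cos θ_min = 4/√20, so θ_min ≈ 26.57°.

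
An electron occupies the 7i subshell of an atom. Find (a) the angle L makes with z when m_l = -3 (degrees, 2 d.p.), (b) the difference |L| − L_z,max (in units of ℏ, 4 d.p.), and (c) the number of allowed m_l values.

7i means n = 7, l = 6.
For m_l = -3: cos θ = -3/√42, θ ≈ 117.58°.
|L| − L_z,max = (√42 − 6)ℏ ≈ 0.4807ℏ.
There are 2l+1 = 13 values of m_l.

θ(m_l=-3) ≈ 117.58°; |L|−L_z,max ≈ 0.4807ℏ; 13 values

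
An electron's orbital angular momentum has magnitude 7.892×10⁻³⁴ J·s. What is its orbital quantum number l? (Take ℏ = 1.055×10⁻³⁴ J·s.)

In units of ℏ, |L| ≈ 7.481.
Set l(l+1) = 55.96; the integer solution is l = 7.

l = 7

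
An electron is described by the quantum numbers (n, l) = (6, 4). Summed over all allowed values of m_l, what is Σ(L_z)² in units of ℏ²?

Σ(L_z)² = 60 ℏ²

m_l ∈ {-4, -3, -2, -1, 0, 1, 2, 3, 4}.
Σ m_l² = l(l+1)(2l+1)/3 = 4·5·9/3 = 60.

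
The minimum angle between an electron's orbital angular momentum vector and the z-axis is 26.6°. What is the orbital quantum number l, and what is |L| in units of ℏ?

l = 4, |L| = 2√5 ℏ ≈ 4.472ℏ

cos θ_min = l/√(l(l+1)) = √(l/(l+1)), so l/(l+1) = cos²(26.6°) = 0.7995.
l = cos²θ/sin²θ ≈ 4.
Then |L| = ℏ√(4·5) = 2√5 ℏ.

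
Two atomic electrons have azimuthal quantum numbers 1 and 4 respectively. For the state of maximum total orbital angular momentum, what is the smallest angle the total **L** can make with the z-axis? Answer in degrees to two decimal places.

L runs from |1 − 4| = 3 to 1 + 4 = 5.
Allowed values: L = 3, 4, 5.
The maximum is L = 5, with |L_tot| = ℏ√(5·6) = √30 ℏ.
The minimum angle with z is arccos(5/√30) ≈ 24.09°.

θ_min ≈ 24.09°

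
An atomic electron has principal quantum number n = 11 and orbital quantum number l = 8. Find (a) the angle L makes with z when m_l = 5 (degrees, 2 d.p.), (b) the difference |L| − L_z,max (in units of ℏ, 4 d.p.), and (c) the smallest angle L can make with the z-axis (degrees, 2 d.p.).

For m_l = 5: cos θ = 5/√72, θ ≈ 53.90°.
|L| − L_z,max = (6√2 − 8)ℏ ≈ 0.4853ℏ.
cos θ_min = 8/√72, so θ_min ≈ 19.47°.

θ(m_l=5) ≈ 53.90°; |L|−L_z,max ≈ 0.4853ℏ; θ_min ≈ 19.47°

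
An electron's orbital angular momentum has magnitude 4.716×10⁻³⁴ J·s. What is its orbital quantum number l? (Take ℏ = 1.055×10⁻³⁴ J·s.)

l = 4

Dividing by ℏ: |L|/ℏ ≈ 4.470.
l(l+1) ≈ 4.470² ≈ 19.98, so l = 4.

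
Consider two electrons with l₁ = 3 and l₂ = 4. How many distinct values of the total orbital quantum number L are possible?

7

The total orbital quantum number L ranges from |l₁ − l₂| to l₁ + l₂ in integer steps.
So L can be 1, 2, 3, 4, 5, 6, 7.
That is 7 values.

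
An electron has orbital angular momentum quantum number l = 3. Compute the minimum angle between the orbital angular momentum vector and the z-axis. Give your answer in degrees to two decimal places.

θ_min ≈ 30.00°

|L| = ℏ√(l(l+1)) = 2√3 ℏ.
The smallest angle corresponds to the largest L_z, i.e. m_l = l = 3, giving L_z = 3ℏ.
cos θ_min = 3/√12, so θ_min ≈ 30.00°.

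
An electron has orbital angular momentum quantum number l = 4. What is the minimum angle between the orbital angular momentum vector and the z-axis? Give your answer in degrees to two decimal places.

|L| = ℏ√(l(l+1)) = 2√5 ℏ.
The smallest angle corresponds to the largest L_z, i.e. m_l = l = 4, giving L_z = 4ℏ.
cos θ_min = 4/√20, so θ_min ≈ 26.57°.

θ_min ≈ 26.57°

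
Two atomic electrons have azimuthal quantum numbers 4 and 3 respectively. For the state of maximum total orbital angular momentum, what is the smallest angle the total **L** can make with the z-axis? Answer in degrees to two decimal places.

The total orbital quantum number L ranges from |l₁ − l₂| to l₁ + l₂ in integer steps.
L ∈ {1, 2, 3, 4, 5, 6, 7}.
The maximum is L = 7, with |L_tot| = ℏ√(7·8) = 2√14 ℏ.
The minimum angle with z is arccos(7/√56) ≈ 20.70°.

θ_min ≈ 20.70°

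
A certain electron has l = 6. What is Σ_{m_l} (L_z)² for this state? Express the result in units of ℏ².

Σ(L_z)² = 182 ℏ²

m_l runs from −6 to 6, i.e. {-6, -5, -4, -3, -2, -1, 0, 1, 2, 3, 4, 5, 6}.
Summing m² from −6 to 6: Σ m_l² = 182.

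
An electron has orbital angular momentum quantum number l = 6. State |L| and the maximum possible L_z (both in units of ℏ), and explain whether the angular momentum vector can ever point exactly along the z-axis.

No: L_z,max = 6ℏ < |L| = √42 ℏ ≈ 6.481ℏ

|L| = √42 ℏ ≈ 6.4807ℏ, while L_z,max = lℏ = 6ℏ.
Since |L| > L_z,max, the vector can never point exactly along z; the closest it comes is θ_min = arccos(6/√42) ≈ 22.2°.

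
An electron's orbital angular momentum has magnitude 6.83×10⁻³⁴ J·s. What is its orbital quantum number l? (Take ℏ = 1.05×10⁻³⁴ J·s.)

|L|/ℏ = (6.83×10⁻³⁴)/(1.05×10⁻³⁴) ≈ 6.505.
l(l+1) ≈ 6.505² ≈ 42.31, so l = 6.

l = 6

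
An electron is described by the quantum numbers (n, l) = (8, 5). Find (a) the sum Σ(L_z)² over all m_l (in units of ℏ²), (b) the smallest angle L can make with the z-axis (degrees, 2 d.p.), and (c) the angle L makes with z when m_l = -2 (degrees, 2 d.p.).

Σ m_l² = 110, so Σ(L_z)² = 110 ℏ².
cos θ_min = 5/√30, so θ_min ≈ 24.09°.
For m_l = -2: cos θ = -2/√30, θ ≈ 111.42°.

Σ(L_z)² = 110 ℏ²; θ_min ≈ 24.09°; θ(m_l=-2) ≈ 111.42°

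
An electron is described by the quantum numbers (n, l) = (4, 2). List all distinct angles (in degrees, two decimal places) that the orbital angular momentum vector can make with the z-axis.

θ ∈ {35.26°, 65.91°, 90.00°, 114.09°, 144.74°}

|L|² = l(l+1)ℏ² = 6ℏ², so |L| = √6 ℏ.
cos θ = m_l/√6 for each m_l ∈ {-2, -1, 0, 1, 2}.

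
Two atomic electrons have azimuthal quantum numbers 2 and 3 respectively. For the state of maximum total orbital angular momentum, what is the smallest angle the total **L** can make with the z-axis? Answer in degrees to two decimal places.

θ_min ≈ 24.09°

The total orbital quantum number L ranges from |l₁ − l₂| to l₁ + l₂ in integer steps.
So L can be 1, 2, 3, 4, 5.
The maximum is L = 5, with |L_tot| = ℏ√(5·6) = √30 ℏ.
The minimum angle with z is arccos(5/√30) ≈ 24.09°.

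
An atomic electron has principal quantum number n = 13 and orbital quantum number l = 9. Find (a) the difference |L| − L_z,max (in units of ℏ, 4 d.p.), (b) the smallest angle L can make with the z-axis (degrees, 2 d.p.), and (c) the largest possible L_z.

|L|−L_z,max ≈ 0.4868ℏ; θ_min ≈ 18.43°; L_z,max = 9ℏ

|L| − L_z,max = (3√10 − 9)ℏ ≈ 0.4868ℏ.
cos θ_min = 9/√90, so θ_min ≈ 18.43°.
L_z,max = lℏ = 9ℏ.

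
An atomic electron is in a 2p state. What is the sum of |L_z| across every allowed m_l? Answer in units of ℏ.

Σ|L_z| = 2 ℏ

For 2p, l = 1.
m_l runs from −1 to 1, i.e. {-1, 0, 1}.
Σ|m_l| = 2(1+2+…+1) = 2.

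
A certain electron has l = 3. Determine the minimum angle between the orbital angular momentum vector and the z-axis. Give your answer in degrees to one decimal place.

|L|² = l(l+1)ℏ² = 12ℏ², so |L| = 2√3 ℏ.
The smallest angle corresponds to the largest L_z, i.e. m_l = l = 3, giving L_z = 3ℏ.
cos θ_min = 3/√12, so θ_min ≈ 30.0°.

θ_min ≈ 30.0°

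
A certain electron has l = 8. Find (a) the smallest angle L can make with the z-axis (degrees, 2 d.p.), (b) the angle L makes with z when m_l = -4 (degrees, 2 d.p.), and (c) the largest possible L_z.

cos θ_min = 8/√72, so θ_min ≈ 19.47°.
For m_l = -4: cos θ = -4/√72, θ ≈ 118.13°.
L_z,max = lℏ = 8ℏ.

θ_min ≈ 19.47°; θ(m_l=-4) ≈ 118.13°; L_z,max = 8ℏ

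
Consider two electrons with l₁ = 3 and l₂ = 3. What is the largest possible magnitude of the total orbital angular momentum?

|L_tot|_max = √42 ℏ ≈ 6.481ℏ

L runs from |3 − 3| = 0 to 3 + 3 = 6.
L ∈ {0, 1, 2, 3, 4, 5, 6}.
The largest magnitude corresponds to L = 6: |L_tot| = ℏ√(6·7) = √42 ℏ.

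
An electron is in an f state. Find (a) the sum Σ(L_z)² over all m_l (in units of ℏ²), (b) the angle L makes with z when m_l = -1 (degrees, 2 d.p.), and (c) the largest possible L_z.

Σ(L_z)² = 28 ℏ²; θ(m_l=-1) ≈ 106.78°; L_z,max = 3ℏ

The letter f corresponds to l = 3.
Σ m_l² = 28, so Σ(L_z)² = 28 ℏ².
For m_l = -1: cos θ = -1/√12, θ ≈ 106.78°.
L_z,max = lℏ = 3ℏ.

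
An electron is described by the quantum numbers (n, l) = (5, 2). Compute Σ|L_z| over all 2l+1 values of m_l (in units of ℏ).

Σ|L_z| = 6 ℏ

m_l ∈ {-2, -1, 0, 1, 2}.
Σ|m_l| = l(l+1) = 6.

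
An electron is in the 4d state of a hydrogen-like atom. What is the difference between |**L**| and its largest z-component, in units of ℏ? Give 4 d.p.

The 4d subshell has l = 2.
|L| = √6 ℏ ≈ 2.4495ℏ, while L_z,max = lℏ = 2ℏ.
The difference is (√6 − 2)ℏ ≈ 0.4495ℏ.

|L| − L_z,max ≈ 0.4495ℏ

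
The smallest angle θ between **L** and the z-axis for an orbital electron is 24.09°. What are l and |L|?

cos θ_min = l/√(l(l+1)) = √(l/(l+1)), so l/(l+1) = cos²(24.09°) = 0.8334.
Thus l = 0.8334/(1 − 0.8334) ≈ 5.
Then |L| = ℏ√(5·6) = √30 ℏ.

l = 5, |L| = √30 ℏ ≈ 5.477ℏ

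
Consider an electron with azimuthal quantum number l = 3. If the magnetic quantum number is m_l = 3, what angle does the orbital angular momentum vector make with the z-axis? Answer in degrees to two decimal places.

θ ≈ 30.00°

|L| = √(l(l+1)) ℏ = 2√3 ℏ.
L_z = m_l ℏ = 3ℏ.
cos θ = L_z/|L| = 3/√12, so θ ≈ 30.00°.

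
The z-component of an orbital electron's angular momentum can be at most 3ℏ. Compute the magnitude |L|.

The maximum L_z equals lℏ, giving l = 3.
|L| = √(l(l+1)) ℏ = 2√3 ℏ.

|L| = 2√3 ℏ ≈ 3.464ℏ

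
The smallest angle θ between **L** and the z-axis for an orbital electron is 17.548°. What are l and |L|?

l = 10, |L| = √110 ℏ ≈ 10.488ℏ

cos θ_min = l/√(l(l+1)) = √(l/(l+1)), so l/(l+1) = cos²(17.548°) = 0.9091.
l = cos²θ/sin²θ ≈ 10.
Then |L| = ℏ√(10·11) = √110 ℏ.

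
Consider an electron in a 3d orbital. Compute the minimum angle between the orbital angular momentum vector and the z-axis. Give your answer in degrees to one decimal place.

θ_min ≈ 35.3°

3d means n = 3, l = 2.
|L| = ℏ√(l(l+1)) = √6 ℏ.
The smallest angle corresponds to the largest L_z, i.e. m_l = l = 2, giving L_z = 2ℏ.
cos θ_min = 2/√6, so θ_min ≈ 35.3°.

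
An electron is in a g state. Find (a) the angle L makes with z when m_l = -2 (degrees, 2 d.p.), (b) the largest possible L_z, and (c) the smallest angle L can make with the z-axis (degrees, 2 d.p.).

For a g orbital, l = 4.
For m_l = -2: cos θ = -2/√20, θ ≈ 116.57°.
L_z,max = lℏ = 4ℏ.
cos θ_min = 4/√20, so θ_min ≈ 26.57°.

θ(m_l=-2) ≈ 116.57°; L_z,max = 4ℏ; θ_min ≈ 26.57°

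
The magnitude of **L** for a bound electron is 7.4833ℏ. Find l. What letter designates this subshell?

l = 7 (k orbital)

(|L|/ℏ)² = l(l+1) = 56.
Solving: l = 7.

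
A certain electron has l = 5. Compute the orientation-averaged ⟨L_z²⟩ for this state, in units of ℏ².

⟨L_z²⟩ = 10 ℏ²

The allowed m_l values are -5, -4, -3, -2, -1, 0, 1, 2, 3, 4, 5.
⟨L_z²⟩ = ℏ²·l(l+1)/3 = 10ℏ².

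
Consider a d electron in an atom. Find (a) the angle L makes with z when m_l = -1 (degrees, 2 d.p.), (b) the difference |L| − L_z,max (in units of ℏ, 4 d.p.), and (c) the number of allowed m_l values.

θ(m_l=-1) ≈ 114.09°; |L|−L_z,max ≈ 0.4495ℏ; 5 values

A d state has l = 2.
For m_l = -1: cos θ = -1/√6, θ ≈ 114.09°.
|L| − L_z,max = (√6 − 2)ℏ ≈ 0.4495ℏ.
There are 2l+1 = 5 values of m_l.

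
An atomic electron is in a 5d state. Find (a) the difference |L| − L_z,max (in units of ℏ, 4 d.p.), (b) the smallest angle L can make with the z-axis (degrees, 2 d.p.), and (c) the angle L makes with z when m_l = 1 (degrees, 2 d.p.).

5d means n = 5, l = 2.
|L| − L_z,max = (√6 − 2)ℏ ≈ 0.4495ℏ.
cos θ_min = 2/√6, so θ_min ≈ 35.26°.
For m_l = 1: cos θ = 1/√6, θ ≈ 65.91°.

|L|−L_z,max ≈ 0.4495ℏ; θ_min ≈ 35.26°; θ(m_l=1) ≈ 65.91°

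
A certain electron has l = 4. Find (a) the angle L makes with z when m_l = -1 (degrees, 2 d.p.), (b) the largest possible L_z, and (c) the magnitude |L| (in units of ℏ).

θ(m_l=-1) ≈ 102.92°; L_z,max = 4ℏ; |L| = 2√5 ℏ ≈ 4.472ℏ

For m_l = -1: cos θ = -1/√20, θ ≈ 102.92°.
L_z,max = lℏ = 4ℏ.
|L| = ℏ√(4·5) = 2√5 ℏ ≈ 4.472ℏ.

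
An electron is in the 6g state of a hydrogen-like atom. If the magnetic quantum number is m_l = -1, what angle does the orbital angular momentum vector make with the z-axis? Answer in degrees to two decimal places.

θ ≈ 102.92°

6g means n = 6, l = 4.
|L| = √(l(l+1)) ℏ = 2√5 ℏ.
L_z = m_l ℏ = −1ℏ.
cos θ = L_z/|L| = -1/√20, so θ ≈ 102.92°.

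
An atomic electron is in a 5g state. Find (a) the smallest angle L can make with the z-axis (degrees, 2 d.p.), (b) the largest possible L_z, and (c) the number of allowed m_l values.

θ_min ≈ 26.57°; L_z,max = 4ℏ; 9 values

5g means n = 5, l = 4.
cos θ_min = 4/√20, so θ_min ≈ 26.57°.
L_z,max = lℏ = 4ℏ.
There are 2l+1 = 9 values of m_l.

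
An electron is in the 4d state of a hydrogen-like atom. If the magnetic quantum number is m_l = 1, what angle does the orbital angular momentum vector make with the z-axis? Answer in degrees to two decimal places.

θ ≈ 65.91°

The 4d subshell has l = 2.
|L| = √(l(l+1)) ℏ = √6 ℏ.
L_z = m_l ℏ = 1ℏ.
cos θ = L_z/|L| = 1/√6, so θ ≈ 65.91°.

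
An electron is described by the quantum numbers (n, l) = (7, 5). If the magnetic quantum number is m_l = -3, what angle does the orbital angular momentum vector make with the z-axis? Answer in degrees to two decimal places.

θ ≈ 123.21°

|L|² = l(l+1)ℏ² = 30ℏ², so |L| = √30 ℏ.
L_z = m_l ℏ = −3ℏ.
cos θ = L_z/|L| = -3/√30, so θ ≈ 123.21°.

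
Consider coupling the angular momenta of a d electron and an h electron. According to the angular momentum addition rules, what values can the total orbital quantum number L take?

Angular momentum addition gives L = |l₁ − l₂|, …, l₁ + l₂.
Allowed values: L = 3, 4, 5, 6, 7.

L = 3, 4, 5, 6, 7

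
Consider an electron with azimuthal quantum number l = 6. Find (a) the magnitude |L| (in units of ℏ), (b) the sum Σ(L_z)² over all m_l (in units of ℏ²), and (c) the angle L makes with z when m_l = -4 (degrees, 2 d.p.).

|L| = ℏ√(6·7) = √42 ℏ ≈ 6.481ℏ.
Σ m_l² = 182, so Σ(L_z)² = 182 ℏ².
For m_l = -4: cos θ = -4/√42, θ ≈ 128.11°.

|L| = √42 ℏ ≈ 6.481ℏ; Σ(L_z)² = 182 ℏ²; θ(m_l=-4) ≈ 128.11°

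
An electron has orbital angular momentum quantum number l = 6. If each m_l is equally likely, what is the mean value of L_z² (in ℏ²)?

⟨L_z²⟩ = 14 ℏ²

m_l ∈ {-6, -5, -4, -3, -2, -1, 0, 1, 2, 3, 4, 5, 6}.
⟨L_z²⟩ = ℏ²·(Σ m_l²)/(2l+1) = ℏ²·182/13 = 14ℏ².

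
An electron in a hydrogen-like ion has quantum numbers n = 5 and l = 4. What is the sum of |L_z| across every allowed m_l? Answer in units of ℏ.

m_l runs from −4 to 4, i.e. {-4, -3, -2, -1, 0, 1, 2, 3, 4}.
Σ|m_l| = 2·4(4+1)/2 = 20.

Σ|L_z| = 20 ℏ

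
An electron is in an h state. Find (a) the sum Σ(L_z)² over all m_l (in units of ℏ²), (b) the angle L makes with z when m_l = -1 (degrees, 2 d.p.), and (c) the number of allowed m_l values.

For an h orbital, l = 5.
Σ m_l² = 110, so Σ(L_z)² = 110 ℏ².
For m_l = -1: cos θ = -1/√30, θ ≈ 100.52°.
There are 2l+1 = 11 values of m_l.

Σ(L_z)² = 110 ℏ²; θ(m_l=-1) ≈ 100.52°; 11 values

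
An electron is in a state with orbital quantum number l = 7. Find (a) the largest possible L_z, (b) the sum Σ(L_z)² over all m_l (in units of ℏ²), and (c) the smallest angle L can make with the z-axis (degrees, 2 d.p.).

L_z,max = 7ℏ; Σ(L_z)² = 280 ℏ²; θ_min ≈ 20.70°

L_z,max = lℏ = 7ℏ.
Σ m_l² = 280, so Σ(L_z)² = 280 ℏ².
cos θ_min = 7/√56, so θ_min ≈ 20.70°.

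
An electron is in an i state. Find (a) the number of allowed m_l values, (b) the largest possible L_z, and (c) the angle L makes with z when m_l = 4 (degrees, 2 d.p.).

The letter i corresponds to l = 6.
There are 2l+1 = 13 values of m_l.
L_z,max = lℏ = 6ℏ.
For m_l = 4: cos θ = 4/√42, θ ≈ 51.89°.

13 values; L_z,max = 6ℏ; θ(m_l=4) ≈ 51.89°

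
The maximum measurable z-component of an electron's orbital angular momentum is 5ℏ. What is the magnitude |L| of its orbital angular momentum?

L_z,max = lℏ, so l = 5.
Then |L| = ℏ√(5·6) = √30 ℏ.

|L| = √30 ℏ ≈ 5.477ℏ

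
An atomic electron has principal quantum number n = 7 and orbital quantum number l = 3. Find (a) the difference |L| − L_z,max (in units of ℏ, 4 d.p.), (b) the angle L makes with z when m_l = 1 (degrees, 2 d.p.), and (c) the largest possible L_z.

|L| − L_z,max = (2√3 − 3)ℏ ≈ 0.4641ℏ.
For m_l = 1: cos θ = 1/√12, θ ≈ 73.22°.
L_z,max = lℏ = 3ℏ.

|L|−L_z,max ≈ 0.4641ℏ; θ(m_l=1) ≈ 73.22°; L_z,max = 3ℏ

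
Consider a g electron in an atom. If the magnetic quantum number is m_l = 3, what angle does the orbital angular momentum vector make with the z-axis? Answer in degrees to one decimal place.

For a g orbital, l = 4.
|L|² = l(l+1)ℏ² = 20ℏ², so |L| = 2√5 ℏ.
L_z = m_l ℏ = 3ℏ.
cos θ = L_z/|L| = 3/√20, so θ ≈ 47.9°.

θ ≈ 47.9°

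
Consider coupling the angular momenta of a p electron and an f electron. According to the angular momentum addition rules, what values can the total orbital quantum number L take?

L = 2, 3, 4

The total orbital quantum number L ranges from |l₁ − l₂| to l₁ + l₂ in integer steps.
L ∈ {2, 3, 4}.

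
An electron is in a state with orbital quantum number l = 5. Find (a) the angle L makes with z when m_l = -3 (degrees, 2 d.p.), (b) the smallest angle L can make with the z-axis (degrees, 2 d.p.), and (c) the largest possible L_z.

θ(m_l=-3) ≈ 123.21°; θ_min ≈ 24.09°; L_z,max = 5ℏ

For m_l = -3: cos θ = -3/√30, θ ≈ 123.21°.
cos θ_min = 5/√30, so θ_min ≈ 24.09°.
L_z,max = lℏ = 5ℏ.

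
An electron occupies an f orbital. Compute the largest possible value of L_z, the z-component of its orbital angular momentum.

L_z,max = 3ℏ

For an f orbital, l = 3.
L_z = m_l ℏ with m_l ∈ {−3, …, 3}; the maximum is m_l = 3.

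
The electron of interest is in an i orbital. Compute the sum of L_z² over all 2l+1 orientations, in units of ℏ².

For an i orbital, l = 6.
m_l ∈ {-6, -5, -4, -3, -2, -1, 0, 1, 2, 3, 4, 5, 6}.
Σ m_l² = 2·(1 + 4 + 9 + 16 + 25 + 36) = 182.

Σ(L_z)² = 182 ℏ²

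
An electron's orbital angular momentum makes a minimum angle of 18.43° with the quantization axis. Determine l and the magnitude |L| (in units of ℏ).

l = 9, |L| = 3√10 ℏ ≈ 9.487ℏ

At minimum angle, m_l = l, so cos θ = l/√(l(l+1)); cos²θ = l/(l+1) = 0.9001.
Thus l = 0.9001/(1 − 0.9001) ≈ 9.
Then |L| = ℏ√(9·10) = 3√10 ℏ.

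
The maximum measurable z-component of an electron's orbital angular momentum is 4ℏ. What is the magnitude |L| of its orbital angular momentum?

|L| = 2√5 ℏ ≈ 4.472ℏ

Since max m_l = l, l = 4.
|L| = √(l(l+1)) ℏ = 2√5 ℏ.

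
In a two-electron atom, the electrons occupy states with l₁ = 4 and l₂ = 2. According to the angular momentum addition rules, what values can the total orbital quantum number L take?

L = 2, 3, 4, 5, 6

L runs from |4 − 2| = 2 to 4 + 2 = 6.
L ∈ {2, 3, 4, 5, 6}.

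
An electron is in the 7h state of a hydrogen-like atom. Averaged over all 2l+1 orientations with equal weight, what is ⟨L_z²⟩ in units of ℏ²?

⟨L_z²⟩ = 10 ℏ²

The 7h subshell has l = 5.
The allowed m_l values are -5, -4, -3, -2, -1, 0, 1, 2, 3, 4, 5.
⟨L_z²⟩ = ℏ²·l(l+1)/3 = 10ℏ².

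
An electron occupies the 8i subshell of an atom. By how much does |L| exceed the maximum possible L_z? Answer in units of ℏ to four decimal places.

The 8i subshell has l = 6.
|L| = √42 ℏ ≈ 6.4807ℏ, while L_z,max = lℏ = 6ℏ.
The difference is (√42 − 6)ℏ ≈ 0.4807ℏ.

|L| − L_z,max ≈ 0.4807ℏ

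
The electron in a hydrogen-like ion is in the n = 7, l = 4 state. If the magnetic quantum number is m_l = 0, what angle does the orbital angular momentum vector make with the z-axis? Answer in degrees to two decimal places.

θ ≈ 90.00°

|L| = ℏ√(l(l+1)) = 2√5 ℏ.
L_z = m_l ℏ = 0ℏ.
cos θ = L_z/|L| = 0/√20, so θ ≈ 90.00°.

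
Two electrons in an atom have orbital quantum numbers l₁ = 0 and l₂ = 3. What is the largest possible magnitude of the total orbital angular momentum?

|L_tot|_max = 2√3 ℏ ≈ 3.464ℏ

Angular momentum addition gives L = |l₁ − l₂|, …, l₁ + l₂.
So L can be 3.
The largest magnitude corresponds to L = 3: |L_tot| = ℏ√(3·4) = 2√3 ℏ.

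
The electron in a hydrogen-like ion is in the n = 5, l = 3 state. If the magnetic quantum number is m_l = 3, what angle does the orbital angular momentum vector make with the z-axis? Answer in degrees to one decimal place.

θ ≈ 30.0°

|L|² = l(l+1)ℏ² = 12ℏ², so |L| = 2√3 ℏ.
L_z = m_l ℏ = 3ℏ.
cos θ = L_z/|L| = 3/√12, so θ ≈ 30.0°.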